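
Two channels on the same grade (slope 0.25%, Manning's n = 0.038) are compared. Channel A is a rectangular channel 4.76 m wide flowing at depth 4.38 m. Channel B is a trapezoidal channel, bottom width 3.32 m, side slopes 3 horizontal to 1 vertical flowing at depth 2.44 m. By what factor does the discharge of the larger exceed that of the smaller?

1.16

Channel A: Flow area A = b·y = 4.76 × 4.38 = 20.85 m². Wetted perimeter P = b + 2y = 4.76 + 2×4.38 = 13.52 m. Hydraulic radius R = A/P = 20.85/13.52 = 1.542 m. Q_A = (1/0.038)·20.85·1.542^(2/3)·√0.0025 = 36.62 m³/s.
Channel B: With bottom width b = 3.32 m and side slope z = 3: A = (b + zy)y = (3.32 + 3×2.44)×2.44 = 25.96 m²; P = b + 2y√(1+z²) = 3.32 + 2×2.44×3.162 = 18.75 m. Hydraulic radius R = A/P = 25.96/18.75 = 1.384 m. Q_B = (1/0.038)·25.96·1.384^(2/3)·√0.0025 = 42.43 m³/s.
The larger discharge is 42.43 m³/s and the smaller is 36.62 m³/s; the ratio is 1.16.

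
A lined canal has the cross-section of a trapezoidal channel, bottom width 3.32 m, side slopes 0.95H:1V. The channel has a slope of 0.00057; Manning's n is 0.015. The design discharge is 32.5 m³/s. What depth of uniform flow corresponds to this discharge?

y_n = 2.69 m

Manning's equation rearranged: A R^(2/3) = nQ / (1·√S) = 0.015 × 32.5 / (√0.00057) = 20.42.
Try y = 3.29 m: A R^(2/3) = 30.33 — too large.
Try y = 2.13 m: A R^(2/3) = 13.12 — too small.
Try y = 2.69 m: A R^(2/3) = 20.45 — close enough.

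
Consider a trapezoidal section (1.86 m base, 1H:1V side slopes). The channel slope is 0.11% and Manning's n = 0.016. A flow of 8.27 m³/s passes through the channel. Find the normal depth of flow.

y_n = 1.42 m

Manning's equation rearranged: A R^(2/3) = nQ / (1·√S) = 0.016 × 8.27 / (√0.0011) = 3.99.
Try y = 1.8 m: A R^(2/3) = 6.356 — high.
Try y = 1.42 m: A R^(2/3) = 3.989 — matches.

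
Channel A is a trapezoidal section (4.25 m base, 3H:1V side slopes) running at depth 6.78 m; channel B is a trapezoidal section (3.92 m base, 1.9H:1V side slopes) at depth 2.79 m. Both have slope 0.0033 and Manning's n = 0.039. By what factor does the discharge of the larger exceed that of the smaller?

Channel A: With bottom width b = 4.25 m and side slope z = 3: A = (b + zy)y = (4.25 + 3×6.78)×6.78 = 166.7 m²; P = b + 2y√(1+z²) = 4.25 + 2×6.78×3.162 = 47.13 m. Hydraulic radius R = A/P = 166.7/47.13 = 3.537 m. Q_A = (1/0.039)·166.7·3.537^(2/3)·√0.0033 = 570.1 m³/s.
Channel B: With bottom width b = 3.92 m and side slope z = 1.9: A = (b + zy)y = (3.92 + 1.9×2.79)×2.79 = 25.73 m²; P = b + 2y√(1+z²) = 3.92 + 2×2.79×2.147 = 15.9 m. Hydraulic radius R = A/P = 25.73/15.9 = 1.618 m. Q_B = (1/0.039)·25.73·1.618^(2/3)·√0.0033 = 52.23 m³/s.
The larger discharge is 570.1 m³/s and the smaller is 52.23 m³/s; the ratio is 10.9.

10.9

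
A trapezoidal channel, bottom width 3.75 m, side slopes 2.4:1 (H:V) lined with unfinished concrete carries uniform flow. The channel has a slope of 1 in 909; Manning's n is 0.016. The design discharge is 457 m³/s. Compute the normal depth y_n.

y_n = 5.87 m

Manning's equation rearranged: A R^(2/3) = nQ / (1·√S) = 0.016 × 457 / (√0.0011) = 220.5.
Try y = 4.83 m: A R^(2/3) = 138.9 — short.
Try y = 6.85 m: A R^(2/3) = 319.6 — over.
Try y = 5.87 m: A R^(2/3) = 220.5 — matches.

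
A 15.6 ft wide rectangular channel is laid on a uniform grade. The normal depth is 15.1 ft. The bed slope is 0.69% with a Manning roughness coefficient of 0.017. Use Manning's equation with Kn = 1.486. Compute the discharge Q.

Q = 5100 ft³/s

Flow area A = b·y = 15.6 × 15.1 = 235.6 ft². Wetted perimeter P = b + 2y = 15.6 + 2×15.1 = 45.8 ft.
Hydraulic radius R = A/P = 235.6/45.8 = 5.143 ft.
Manning's equation: Q = (1.486/n) A R^(2/3) S^(1/2) = (1.486/0.017) × 235.6 × 5.143^(2/3) × 0.0069^(1/2) = 5100 ft³/s.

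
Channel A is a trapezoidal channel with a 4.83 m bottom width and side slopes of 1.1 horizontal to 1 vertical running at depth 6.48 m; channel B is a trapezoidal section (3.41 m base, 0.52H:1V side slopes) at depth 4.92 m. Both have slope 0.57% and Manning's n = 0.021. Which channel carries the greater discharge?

Channel A: With bottom width b = 4.83 m and side slope z = 1.1: A = (b + zy)y = (4.83 + 1.1×6.48)×6.48 = 77.49 m²; P = b + 2y√(1+z²) = 4.83 + 2×6.48×1.487 = 24.1 m. Hydraulic radius R = A/P = 77.49/24.1 = 3.216 m. Q_A = (1/0.021)·77.49·3.216^(2/3)·√0.0057 = 606.9 m³/s.
Channel B: With bottom width b = 3.41 m and side slope z = 0.52: A = (b + zy)y = (3.41 + 0.52×4.92)×4.92 = 29.36 m²; P = b + 2y√(1+z²) = 3.41 + 2×4.92×1.127 = 14.5 m. Hydraulic radius R = A/P = 29.36/14.5 = 2.025 m. Q_B = (1/0.021)·29.36·2.025^(2/3)·√0.0057 = 169 m³/s.
Q_A = 606.9 m³/s vs Q_B = 169 m³/s, so channel A carries more.

channel A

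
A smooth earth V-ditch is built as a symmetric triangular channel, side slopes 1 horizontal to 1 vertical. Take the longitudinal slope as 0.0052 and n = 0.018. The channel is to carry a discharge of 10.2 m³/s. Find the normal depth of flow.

Manning's equation rearranged: A R^(2/3) = nQ / (1·√S) = 0.018 × 10.2 / (√0.0052) = 2.546.
Try y = 2.23 m: A R^(2/3) = 4.244 — high.
Try y = 1.84 m: A R^(2/3) = 2.542 — close enough.

y_n = 1.84 m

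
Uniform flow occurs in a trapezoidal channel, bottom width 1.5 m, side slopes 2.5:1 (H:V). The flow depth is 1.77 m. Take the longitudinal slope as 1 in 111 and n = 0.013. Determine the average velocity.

V = 7.06 m/s

With bottom width b = 1.5 m and side slope z = 2.5: A = (b + zy)y = (1.5 + 2.5×1.77)×1.77 = 10.49 m²; P = b + 2y√(1+z²) = 1.5 + 2×1.77×2.693 = 11.03 m.
Hydraulic radius R = A/P = 10.49/11.03 = 0.9506 m.
From Manning's equation, V = (1/n) R^(2/3) S^(1/2) = (1/0.013) × 0.9506^(2/3) × 0.009009^(1/2) = 7.06 m/s.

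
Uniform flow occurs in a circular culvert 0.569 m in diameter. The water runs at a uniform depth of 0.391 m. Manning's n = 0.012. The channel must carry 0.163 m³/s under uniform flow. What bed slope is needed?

S = 0.00119

For a circular section of diameter D = 0.569 m at depth y = 0.391 m, the central angle is θ = 2 arccos(1 − 2y/D) = 3.909 rad. Then A = (D²/8)(θ − sin θ) = 0.1863 m² and P = Dθ/2 = 1.112 m.
Hydraulic radius R = A/P = 0.1863/1.112 = 0.1675 m.
From Manning's equation, S = [nQ / (1 A R^(2/3))]² = [0.012 × 0.163 / (1 × 0.1863 × 0.1675^(2/3))]² = 0.00119.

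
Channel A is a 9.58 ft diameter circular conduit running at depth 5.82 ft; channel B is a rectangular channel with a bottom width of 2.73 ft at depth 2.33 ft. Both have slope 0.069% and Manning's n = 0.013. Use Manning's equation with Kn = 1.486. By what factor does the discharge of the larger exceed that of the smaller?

Channel A: For a circular section of diameter D = 9.58 ft at depth y = 5.82 ft, the central angle is θ = 2 arccos(1 − 2y/D) = 3.575 rad. Then A = (D²/8)(θ − sin θ) = 45.83 ft² and P = Dθ/2 = 17.12 ft. Hydraulic radius R = A/P = 45.83/17.12 = 2.676 ft. Q_A = (1.486/0.013)·45.83·2.676^(2/3)·√0.00069 = 265.3 ft³/s.
Channel B: Flow area A = b·y = 2.73 × 2.33 = 6.361 ft². Wetted perimeter P = b + 2y = 2.73 + 2×2.33 = 7.39 ft. Hydraulic radius R = A/P = 6.361/7.39 = 0.8607 ft. Q_B = (1.486/0.013)·6.361·0.8607^(2/3)·√0.00069 = 17.28 ft³/s.
The larger discharge is 265.3 ft³/s and the smaller is 17.28 ft³/s; the ratio is 15.3.

15.3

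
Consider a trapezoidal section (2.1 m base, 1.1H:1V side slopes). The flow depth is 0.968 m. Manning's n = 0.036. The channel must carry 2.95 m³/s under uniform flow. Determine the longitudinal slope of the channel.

S = 0.0023

With bottom width b = 2.1 m and side slope z = 1.1: A = (b + zy)y = (2.1 + 1.1×0.968)×0.968 = 3.064 m²; P = b + 2y√(1+z²) = 2.1 + 2×0.968×1.487 = 4.978 m.
Hydraulic radius R = A/P = 3.064/4.978 = 0.6154 m.
From Manning's equation, S = [nQ / (1 A R^(2/3))]² = [0.036 × 2.95 / (1 × 3.064 × 0.6154^(2/3))]² = 0.0023.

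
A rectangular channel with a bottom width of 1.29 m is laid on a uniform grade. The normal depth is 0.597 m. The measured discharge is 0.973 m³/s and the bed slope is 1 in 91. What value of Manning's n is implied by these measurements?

Flow area A = b·y = 1.29 × 0.597 = 0.7701 m². Wetted perimeter P = b + 2y = 1.29 + 2×0.597 = 2.484 m.
Hydraulic radius R = A/P = 0.7701/2.484 = 0.31 m.
Rearranging Manning's equation: n = (1/Q) A R^(2/3) S^(1/2) = (1/0.973) × 0.7701 × 0.31^(2/3) × √0.01099 = 0.038.

n = 0.038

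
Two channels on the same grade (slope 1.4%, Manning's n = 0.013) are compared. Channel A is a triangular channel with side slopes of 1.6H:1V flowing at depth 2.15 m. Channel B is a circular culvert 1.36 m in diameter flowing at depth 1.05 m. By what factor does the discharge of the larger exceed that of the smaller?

Channel A: For a triangular section with side slope z = 1.6: A = zy² = 1.6×2.15² = 7.396 m²; P = 2y√(1+z²) = 2×2.15×1.887 = 8.113 m. Hydraulic radius R = A/P = 7.396/8.113 = 0.9116 m. Q_A = (1/0.013)·7.396·0.9116^(2/3)·√0.014 = 63.29 m³/s.
Channel B: For a circular section of diameter D = 1.36 m at depth y = 1.05 m, the central angle is θ = 2 arccos(1 − 2y/D) = 4.292 rad. Then A = (D²/8)(θ − sin θ) = 1.203 m² and P = Dθ/2 = 2.919 m. Hydraulic radius R = A/P = 1.203/2.919 = 0.4123 m. Q_B = (1/0.013)·1.203·0.4123^(2/3)·√0.014 = 6.068 m³/s.
The larger discharge is 63.29 m³/s and the smaller is 6.068 m³/s; the ratio is 10.4.

10.4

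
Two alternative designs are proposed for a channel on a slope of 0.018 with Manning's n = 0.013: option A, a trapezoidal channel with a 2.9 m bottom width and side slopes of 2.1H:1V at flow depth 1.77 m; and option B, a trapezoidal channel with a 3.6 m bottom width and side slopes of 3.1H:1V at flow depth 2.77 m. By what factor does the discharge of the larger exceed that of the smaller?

3.75

Channel A: With bottom width b = 2.9 m and side slope z = 2.1: A = (b + zy)y = (2.9 + 2.1×1.77)×1.77 = 11.71 m²; P = b + 2y√(1+z²) = 2.9 + 2×1.77×2.326 = 11.13 m. Hydraulic radius R = A/P = 11.71/11.13 = 1.052 m. Q_A = (1/0.013)·11.71·1.052^(2/3)·√0.018 = 125 m³/s.
Channel B: With bottom width b = 3.6 m and side slope z = 3.1: A = (b + zy)y = (3.6 + 3.1×2.77)×2.77 = 33.76 m²; P = b + 2y√(1+z²) = 3.6 + 2×2.77×3.257 = 21.65 m. Hydraulic radius R = A/P = 33.76/21.65 = 1.56 m. Q_B = (1/0.013)·33.76·1.56^(2/3)·√0.018 = 468.5 m³/s.
The larger discharge is 468.5 m³/s and the smaller is 125 m³/s; the ratio is 3.75.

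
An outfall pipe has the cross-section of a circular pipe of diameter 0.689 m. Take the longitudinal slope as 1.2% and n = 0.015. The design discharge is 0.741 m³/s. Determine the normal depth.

y_n = 0.501 m

Manning's equation rearranged: A R^(2/3) = nQ / (1·√S) = 0.015 × 0.741 / (√0.012) = 0.1015.
Try y = 0.622 m: A R^(2/3) = 0.1232 — too large.
Try y = 0.447 m: A R^(2/3) = 0.08707 — too small.
Try y = 0.501 m: A R^(2/3) = 0.1014 — ≈ 0.1015.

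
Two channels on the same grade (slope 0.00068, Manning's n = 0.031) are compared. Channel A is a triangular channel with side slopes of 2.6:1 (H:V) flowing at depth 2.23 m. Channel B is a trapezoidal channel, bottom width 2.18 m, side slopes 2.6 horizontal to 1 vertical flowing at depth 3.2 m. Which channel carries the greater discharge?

Channel A: For a triangular section with side slope z = 2.6: A = zy² = 2.6×2.23² = 12.93 m²; P = 2y√(1+z²) = 2×2.23×2.786 = 12.42 m. Hydraulic radius R = A/P = 12.93/12.42 = 1.041 m. Q_A = (1/0.031)·12.93·1.041^(2/3)·√0.00068 = 11.17 m³/s.
Channel B: With bottom width b = 2.18 m and side slope z = 2.6: A = (b + zy)y = (2.18 + 2.6×3.2)×3.2 = 33.6 m²; P = b + 2y√(1+z²) = 2.18 + 2×3.2×2.786 = 20.01 m. Hydraulic radius R = A/P = 33.6/20.01 = 1.679 m. Q_B = (1/0.031)·33.6·1.679^(2/3)·√0.00068 = 39.93 m³/s.
Q_A = 11.17 m³/s vs Q_B = 39.93 m³/s, so channel B carries more.

channel B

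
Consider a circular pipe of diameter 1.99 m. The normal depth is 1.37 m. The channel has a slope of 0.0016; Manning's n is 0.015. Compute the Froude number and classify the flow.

For a circular section of diameter D = 1.99 m at depth y = 1.37 m, the central angle is θ = 2 arccos(1 − 2y/D) = 3.914 rad. Then A = (D²/8)(θ − sin θ) = 2.283 m² and P = Dθ/2 = 3.895 m.
Hydraulic radius R = A/P = 2.283/3.895 = 0.5862 m.
V = (1/n) R^(2/3) √S = (1/0.015) × 0.5862^(2/3) × √0.0016 = 1.868 m/s. Hydraulic depth D_h = A/T = 2.283/1.843 = 1.239 m.
Froude number Fr = V/√(g·D_h) = 1.868/√(9.81×1.239) = 0.536, which is less than 1, so the flow is subcritical.

subcritical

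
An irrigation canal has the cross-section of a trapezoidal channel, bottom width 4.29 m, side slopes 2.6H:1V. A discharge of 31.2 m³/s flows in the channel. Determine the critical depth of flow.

y_c = 1.34 m

At critical depth, Q² T / (g A³) = 1, i.e. A³/T = Q²/g = 31.2²/9.81 = 99.23.
Try y = 0.916 m: A³/T = 25.21 — short.
Try y = 1.71 m: A³/T = 252.9 — over.
Try y = 1.34 m: A³/T = 100.4 — ≈ 99.23.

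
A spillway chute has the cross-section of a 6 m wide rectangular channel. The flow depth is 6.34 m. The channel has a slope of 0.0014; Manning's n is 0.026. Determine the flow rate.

Q = 88 m³/s

Flow area A = b·y = 6 × 6.34 = 38.04 m². Wetted perimeter P = b + 2y = 6 + 2×6.34 = 18.68 m.
Hydraulic radius R = A/P = 38.04/18.68 = 2.036 m.
Manning's equation: Q = (1/n) A R^(2/3) S^(1/2) = (1/0.026) × 38.04 × 2.036^(2/3) × 0.0014^(1/2) = 88 m³/s.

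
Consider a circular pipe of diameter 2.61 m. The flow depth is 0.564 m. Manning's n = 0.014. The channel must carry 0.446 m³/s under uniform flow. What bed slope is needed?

S = 0.00023

For a circular section of diameter D = 2.61 m at depth y = 0.564 m, the central angle is θ = 2 arccos(1 − 2y/D) = 1.934 rad. Then A = (D²/8)(θ − sin θ) = 0.8507 m² and P = Dθ/2 = 2.524 m.
Hydraulic radius R = A/P = 0.8507/2.524 = 0.3371 m.
From Manning's equation, S = [nQ / (1 A R^(2/3))]² = [0.014 × 0.446 / (1 × 0.8507 × 0.3371^(2/3))]² = 0.00023.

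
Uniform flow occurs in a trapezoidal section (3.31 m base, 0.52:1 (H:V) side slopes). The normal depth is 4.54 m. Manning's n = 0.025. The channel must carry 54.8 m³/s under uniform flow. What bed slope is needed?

S = 0.0012

With bottom width b = 3.31 m and side slope z = 0.52: A = (b + zy)y = (3.31 + 0.52×4.54)×4.54 = 25.75 m²; P = b + 2y√(1+z²) = 3.31 + 2×4.54×1.127 = 13.54 m.
Hydraulic radius R = A/P = 25.75/13.54 = 1.901 m.
From Manning's equation, S = [nQ / (1 A R^(2/3))]² = [0.025 × 54.8 / (1 × 25.75 × 1.901^(2/3))]² = 0.0012.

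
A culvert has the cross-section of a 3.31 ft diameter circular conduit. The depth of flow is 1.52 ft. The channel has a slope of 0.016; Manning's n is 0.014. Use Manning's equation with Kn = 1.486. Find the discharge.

For a circular section of diameter D = 3.31 ft at depth y = 1.52 ft, the central angle is θ = 2 arccos(1 − 2y/D) = 2.978 rad. Then A = (D²/8)(θ − sin θ) = 3.856 ft² and P = Dθ/2 = 4.929 ft.
Hydraulic radius R = A/P = 3.856/4.929 = 0.7823 ft.
Manning's equation: Q = (1.486/n) A R^(2/3) S^(1/2) = (1.486/0.014) × 3.856 × 0.7823^(2/3) × 0.016^(1/2) = 44 ft³/s.

Q = 44 ft³/s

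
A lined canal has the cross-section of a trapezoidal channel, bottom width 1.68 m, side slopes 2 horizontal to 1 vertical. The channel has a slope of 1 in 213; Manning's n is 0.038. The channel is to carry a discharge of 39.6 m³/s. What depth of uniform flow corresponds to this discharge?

Manning's equation rearranged: A R^(2/3) = nQ / (1·√S) = 0.038 × 39.6 / (√0.004695) = 21.96.
At y = 2.03 m: A R^(2/3) = 12.29 — low.
At y = 3.11 m: A R^(2/3) = 33.27 — high.
At y = 2.61 m: A R^(2/3) = 21.98 — close enough.

y_n = 2.61 m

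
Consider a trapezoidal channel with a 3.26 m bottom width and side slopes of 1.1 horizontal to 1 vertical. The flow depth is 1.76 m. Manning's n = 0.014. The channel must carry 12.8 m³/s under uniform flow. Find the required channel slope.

S = 0.000348

With bottom width b = 3.26 m and side slope z = 1.1: A = (b + zy)y = (3.26 + 1.1×1.76)×1.76 = 9.145 m²; P = b + 2y√(1+z²) = 3.26 + 2×1.76×1.487 = 8.493 m.
Hydraulic radius R = A/P = 9.145/8.493 = 1.077 m.
From Manning's equation, S = [nQ / (1 A R^(2/3))]² = [0.014 × 12.8 / (1 × 9.145 × 1.077^(2/3))]² = 0.000348.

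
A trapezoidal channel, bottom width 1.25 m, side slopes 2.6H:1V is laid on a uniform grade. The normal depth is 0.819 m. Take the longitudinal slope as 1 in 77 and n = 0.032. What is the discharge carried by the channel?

Q = 6.01 m³/s

With bottom width b = 1.25 m and side slope z = 2.6: A = (b + zy)y = (1.25 + 2.6×0.819)×0.819 = 2.768 m²; P = b + 2y√(1+z²) = 1.25 + 2×0.819×2.786 = 5.813 m.
Hydraulic radius R = A/P = 2.768/5.813 = 0.4761 m.
Manning's equation: Q = (1/n) A R^(2/3) S^(1/2) = (1/0.032) × 2.768 × 0.4761^(2/3) × 0.01299^(1/2) = 6.01 m³/s.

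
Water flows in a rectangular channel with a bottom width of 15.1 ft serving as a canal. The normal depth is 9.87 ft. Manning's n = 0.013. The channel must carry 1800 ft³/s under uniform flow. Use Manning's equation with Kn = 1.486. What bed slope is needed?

S = 0.00161

Flow area A = b·y = 15.1 × 9.87 = 149 ft². Wetted perimeter P = b + 2y = 15.1 + 2×9.87 = 34.84 ft.
Hydraulic radius R = A/P = 149/34.84 = 4.278 ft.
From Manning's equation, S = [nQ / (1.486 A R^(2/3))]² = [0.013 × 1800 / (1.486 × 149 × 4.278^(2/3))]² = 0.00161.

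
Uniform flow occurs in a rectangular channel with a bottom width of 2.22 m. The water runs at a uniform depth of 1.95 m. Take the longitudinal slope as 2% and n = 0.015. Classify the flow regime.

supercritical

Flow area A = b·y = 2.22 × 1.95 = 4.329 m². Wetted perimeter P = b + 2y = 2.22 + 2×1.95 = 6.12 m.
Hydraulic radius R = A/P = 4.329/6.12 = 0.7074 m.
V = (1/n) R^(2/3) √S = (1/0.015) × 0.7074^(2/3) × √0.02 = 7.485 m/s. Hydraulic depth D_h = A/T = 4.329/2.22 = 1.95 m.
Froude number Fr = V/√(g·D_h) = 7.485/√(9.81×1.95) = 1.71, which is greater than 1, so the flow is supercritical.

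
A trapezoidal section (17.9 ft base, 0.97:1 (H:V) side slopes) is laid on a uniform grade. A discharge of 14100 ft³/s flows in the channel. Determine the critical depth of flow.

At critical depth, Q² T / (g A³) = 1, i.e. A³/T = Q²/g = 14100²/32.2 = 6174000.
At y = 13.4 ft: A³/T = 1617000 — short.
At y = 19.1 ft: A³/T = 6129000 — ≈ 6174000.

y_c = 19.1 ft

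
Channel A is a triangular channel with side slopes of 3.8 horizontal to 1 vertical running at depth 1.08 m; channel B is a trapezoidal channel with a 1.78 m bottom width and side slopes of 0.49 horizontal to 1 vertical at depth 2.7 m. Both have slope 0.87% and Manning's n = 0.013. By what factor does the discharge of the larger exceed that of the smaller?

3.06

Channel A: For a triangular section with side slope z = 3.8: A = zy² = 3.8×1.08² = 4.432 m²; P = 2y√(1+z²) = 2×1.08×3.929 = 8.487 m. Hydraulic radius R = A/P = 4.432/8.487 = 0.5222 m. Q_A = (1/0.013)·4.432·0.5222^(2/3)·√0.0087 = 20.62 m³/s.
Channel B: With bottom width b = 1.78 m and side slope z = 0.49: A = (b + zy)y = (1.78 + 0.49×2.7)×2.7 = 8.378 m²; P = b + 2y√(1+z²) = 1.78 + 2×2.7×1.114 = 7.793 m. Hydraulic radius R = A/P = 8.378/7.793 = 1.075 m. Q_B = (1/0.013)·8.378·1.075^(2/3)·√0.0087 = 63.08 m³/s.
The larger discharge is 63.08 m³/s and the smaller is 20.62 m³/s; the ratio is 3.06.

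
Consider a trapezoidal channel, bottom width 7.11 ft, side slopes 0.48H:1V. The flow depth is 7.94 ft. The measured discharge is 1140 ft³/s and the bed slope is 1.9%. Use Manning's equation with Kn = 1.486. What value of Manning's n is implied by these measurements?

n = 0.036

With bottom width b = 7.11 ft and side slope z = 0.48: A = (b + zy)y = (7.11 + 0.48×7.94)×7.94 = 86.71 ft²; P = b + 2y√(1+z²) = 7.11 + 2×7.94×1.109 = 24.72 ft.
Hydraulic radius R = A/P = 86.71/24.72 = 3.507 ft.
Rearranging Manning's equation: n = (1.486/Q) A R^(2/3) S^(1/2) = (1.486/1140) × 86.71 × 3.507^(2/3) × √0.019 = 0.036.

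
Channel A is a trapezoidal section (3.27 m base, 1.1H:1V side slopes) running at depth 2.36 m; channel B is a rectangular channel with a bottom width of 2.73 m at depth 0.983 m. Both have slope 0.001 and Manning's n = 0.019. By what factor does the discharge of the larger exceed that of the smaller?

Channel A: With bottom width b = 3.27 m and side slope z = 1.1: A = (b + zy)y = (3.27 + 1.1×2.36)×2.36 = 13.84 m²; P = b + 2y√(1+z²) = 3.27 + 2×2.36×1.487 = 10.29 m. Hydraulic radius R = A/P = 13.84/10.29 = 1.346 m. Q_A = (1/0.019)·13.84·1.346^(2/3)·√0.001 = 28.09 m³/s.
Channel B: Flow area A = b·y = 2.73 × 0.983 = 2.684 m². Wetted perimeter P = b + 2y = 2.73 + 2×0.983 = 4.696 m. Hydraulic radius R = A/P = 2.684/4.696 = 0.5715 m. Q_B = (1/0.019)·2.684·0.5715^(2/3)·√0.001 = 3.076 m³/s.
The larger discharge is 28.09 m³/s and the smaller is 3.076 m³/s; the ratio is 9.13.

9.13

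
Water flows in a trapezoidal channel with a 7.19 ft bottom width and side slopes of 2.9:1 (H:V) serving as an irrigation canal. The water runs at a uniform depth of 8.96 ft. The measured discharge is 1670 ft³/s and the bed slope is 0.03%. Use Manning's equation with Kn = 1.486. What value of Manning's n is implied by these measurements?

With bottom width b = 7.19 ft and side slope z = 2.9: A = (b + zy)y = (7.19 + 2.9×8.96)×8.96 = 297.2 ft²; P = b + 2y√(1+z²) = 7.19 + 2×8.96×3.068 = 62.16 ft.
Hydraulic radius R = A/P = 297.2/62.16 = 4.782 ft.
Rearranging Manning's equation: n = (1.486/Q) A R^(2/3) S^(1/2) = (1.486/1670) × 297.2 × 4.782^(2/3) × √0.0003 = 0.013.

n = 0.013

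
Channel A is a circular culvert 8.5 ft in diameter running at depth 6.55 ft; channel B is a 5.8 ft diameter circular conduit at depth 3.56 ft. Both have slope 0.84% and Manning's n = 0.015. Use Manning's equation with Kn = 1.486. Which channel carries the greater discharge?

channel A

Channel A: For a circular section of diameter D = 8.5 ft at depth y = 6.55 ft, the central angle is θ = 2 arccos(1 − 2y/D) = 4.285 rad. Then A = (D²/8)(θ − sin θ) = 46.92 ft² and P = Dθ/2 = 18.21 ft. Hydraulic radius R = A/P = 46.92/18.21 = 2.576 ft. Q_A = (1.486/0.015)·46.92·2.576^(2/3)·√0.0084 = 800.6 ft³/s.
Channel B: For a circular section of diameter D = 5.8 ft at depth y = 3.56 ft, the central angle is θ = 2 arccos(1 − 2y/D) = 3.601 rad. Then A = (D²/8)(θ − sin θ) = 17.01 ft² and P = Dθ/2 = 10.44 ft. Hydraulic radius R = A/P = 17.01/10.44 = 1.628 ft. Q_B = (1.486/0.015)·17.01·1.628^(2/3)·√0.0084 = 213.7 ft³/s.
Q_A = 800.6 ft³/s vs Q_B = 213.7 ft³/s, so channel A carries more.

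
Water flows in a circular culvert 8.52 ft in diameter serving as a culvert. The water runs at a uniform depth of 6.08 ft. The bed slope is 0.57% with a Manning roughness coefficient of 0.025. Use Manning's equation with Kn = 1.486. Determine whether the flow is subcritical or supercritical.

subcritical

For a circular section of diameter D = 8.52 ft at depth y = 6.08 ft, the central angle is θ = 2 arccos(1 − 2y/D) = 4.024 rad. Then A = (D²/8)(θ − sin θ) = 43.53 ft² and P = Dθ/2 = 17.14 ft.
Hydraulic radius R = A/P = 43.53/17.14 = 2.539 ft.
V = (1.486/n) R^(2/3) √S = (1.486/0.025) × 2.539^(2/3) × √0.0057 = 8.352 ft/s. Hydraulic depth D_h = A/T = 43.53/7.703 = 5.65 ft.
Froude number Fr = V/√(g·D_h) = 8.352/√(32.2×5.65) = 0.619, which is less than 1, so the flow is subcritical.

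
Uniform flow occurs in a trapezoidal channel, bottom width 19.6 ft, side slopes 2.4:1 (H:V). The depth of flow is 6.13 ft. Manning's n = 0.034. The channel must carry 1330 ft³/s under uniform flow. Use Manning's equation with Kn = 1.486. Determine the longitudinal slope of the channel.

S = 0.0032

With bottom width b = 19.6 ft and side slope z = 2.4: A = (b + zy)y = (19.6 + 2.4×6.13)×6.13 = 210.3 ft²; P = b + 2y√(1+z²) = 19.6 + 2×6.13×2.6 = 51.48 ft.
Hydraulic radius R = A/P = 210.3/51.48 = 4.086 ft.
From Manning's equation, S = [nQ / (1.486 A R^(2/3))]² = [0.034 × 1330 / (1.486 × 210.3 × 4.086^(2/3))]² = 0.0032.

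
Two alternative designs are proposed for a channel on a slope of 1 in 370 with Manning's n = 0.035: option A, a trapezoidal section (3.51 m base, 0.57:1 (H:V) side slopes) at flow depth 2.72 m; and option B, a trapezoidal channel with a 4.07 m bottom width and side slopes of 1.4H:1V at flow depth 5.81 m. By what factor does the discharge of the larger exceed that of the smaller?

8.43

Channel A: With bottom width b = 3.51 m and side slope z = 0.57: A = (b + zy)y = (3.51 + 0.57×2.72)×2.72 = 13.76 m²; P = b + 2y√(1+z²) = 3.51 + 2×2.72×1.151 = 9.772 m. Hydraulic radius R = A/P = 13.76/9.772 = 1.409 m. Q_A = (1/0.035)·13.76·1.409^(2/3)·√0.002703 = 25.69 m³/s.
Channel B: With bottom width b = 4.07 m and side slope z = 1.4: A = (b + zy)y = (4.07 + 1.4×5.81)×5.81 = 70.91 m²; P = b + 2y√(1+z²) = 4.07 + 2×5.81×1.72 = 24.06 m. Hydraulic radius R = A/P = 70.91/24.06 = 2.947 m. Q_B = (1/0.035)·70.91·2.947^(2/3)·√0.002703 = 216.5 m³/s.
The larger discharge is 216.5 m³/s and the smaller is 25.69 m³/s; the ratio is 8.43.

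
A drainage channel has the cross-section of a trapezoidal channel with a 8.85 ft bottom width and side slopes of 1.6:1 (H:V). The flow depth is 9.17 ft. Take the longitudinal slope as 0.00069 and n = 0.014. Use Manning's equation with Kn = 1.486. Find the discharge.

Q = 1750 ft³/s

With bottom width b = 8.85 ft and side slope z = 1.6: A = (b + zy)y = (8.85 + 1.6×9.17)×9.17 = 215.7 ft²; P = b + 2y√(1+z²) = 8.85 + 2×9.17×1.887 = 43.45 ft.
Hydraulic radius R = A/P = 215.7/43.45 = 4.964 ft.
Manning's equation: Q = (1.486/n) A R^(2/3) S^(1/2) = (1.486/0.014) × 215.7 × 4.964^(2/3) × 0.00069^(1/2) = 1750 ft³/s.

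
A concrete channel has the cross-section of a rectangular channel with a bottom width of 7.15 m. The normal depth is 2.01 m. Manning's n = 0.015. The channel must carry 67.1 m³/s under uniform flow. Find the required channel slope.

S = 0.00351

Flow area A = b·y = 7.15 × 2.01 = 14.37 m². Wetted perimeter P = b + 2y = 7.15 + 2×2.01 = 11.17 m.
Hydraulic radius R = A/P = 14.37/11.17 = 1.287 m.
From Manning's equation, S = [nQ / (1 A R^(2/3))]² = [0.015 × 67.1 / (1 × 14.37 × 1.287^(2/3))]² = 0.00351.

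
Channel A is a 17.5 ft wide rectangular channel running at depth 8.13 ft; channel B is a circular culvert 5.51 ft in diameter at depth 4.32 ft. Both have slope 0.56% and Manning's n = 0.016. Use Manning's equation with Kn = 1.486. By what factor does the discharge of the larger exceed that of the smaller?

Channel A: Flow area A = b·y = 17.5 × 8.13 = 142.3 ft². Wetted perimeter P = b + 2y = 17.5 + 2×8.13 = 33.76 ft. Hydraulic radius R = A/P = 142.3/33.76 = 4.214 ft. Q_A = (1.486/0.016)·142.3·4.214^(2/3)·√0.0056 = 2580 ft³/s.
Channel B: For a circular section of diameter D = 5.51 ft at depth y = 4.32 ft, the central angle is θ = 2 arccos(1 − 2y/D) = 4.35 rad. Then A = (D²/8)(θ − sin θ) = 20.06 ft² and P = Dθ/2 = 11.98 ft. Hydraulic radius R = A/P = 20.06/11.98 = 1.674 ft. Q_B = (1.486/0.016)·20.06·1.674^(2/3)·√0.0056 = 196.5 ft³/s.
The larger discharge is 2580 ft³/s and the smaller is 196.5 ft³/s; the ratio is 13.1.

13.1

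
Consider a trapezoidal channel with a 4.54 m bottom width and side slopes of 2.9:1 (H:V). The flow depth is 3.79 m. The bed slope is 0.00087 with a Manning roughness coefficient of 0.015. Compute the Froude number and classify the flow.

subcritical

With bottom width b = 4.54 m and side slope z = 2.9: A = (b + zy)y = (4.54 + 2.9×3.79)×3.79 = 58.86 m²; P = b + 2y√(1+z²) = 4.54 + 2×3.79×3.068 = 27.79 m.
Hydraulic radius R = A/P = 58.86/27.79 = 2.118 m.
V = (1/n) R^(2/3) √S = (1/0.015) × 2.118^(2/3) × √0.00087 = 3.243 m/s. Hydraulic depth D_h = A/T = 58.86/26.52 = 2.219 m.
Froude number Fr = V/√(g·D_h) = 3.243/√(9.81×2.219) = 0.695, which is less than 1, so the flow is subcritical.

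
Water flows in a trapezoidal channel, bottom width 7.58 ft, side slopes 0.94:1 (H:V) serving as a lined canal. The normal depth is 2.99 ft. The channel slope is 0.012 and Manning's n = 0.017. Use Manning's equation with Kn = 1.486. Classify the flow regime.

With bottom width b = 7.58 ft and side slope z = 0.94: A = (b + zy)y = (7.58 + 0.94×2.99)×2.99 = 31.07 ft²; P = b + 2y√(1+z²) = 7.58 + 2×2.99×1.372 = 15.79 ft.
Hydraulic radius R = A/P = 31.07/15.79 = 1.968 ft.
V = (1.486/n) R^(2/3) √S = (1.486/0.017) × 1.968^(2/3) × √0.012 = 15.04 ft/s. Hydraulic depth D_h = A/T = 31.07/13.2 = 2.353 ft.
Froude number Fr = V/√(g·D_h) = 15.04/√(32.2×2.353) = 1.73, which is greater than 1, so the flow is supercritical.

supercritical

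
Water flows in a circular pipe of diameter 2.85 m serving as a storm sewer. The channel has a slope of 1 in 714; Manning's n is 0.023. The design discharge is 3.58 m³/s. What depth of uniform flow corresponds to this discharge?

Manning's equation rearranged: A R^(2/3) = nQ / (1·√S) = 0.023 × 3.58 / (√0.001401) = 2.2.
At y = 1.58 m: A R^(2/3) = 3.019 — too large.
At y = 1.31 m: A R^(2/3) = 2.2 — close enough.

y_n = 1.31 m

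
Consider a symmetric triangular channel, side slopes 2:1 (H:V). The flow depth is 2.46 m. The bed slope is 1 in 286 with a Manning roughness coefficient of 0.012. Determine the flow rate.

Q = 63.6 m³/s

For a triangular section with side slope z = 2: A = zy² = 2×2.46² = 12.1 m²; P = 2y√(1+z²) = 2×2.46×2.236 = 11 m.
Hydraulic radius R = A/P = 12.1/11 = 1.1 m.
Manning's equation: Q = (1/n) A R^(2/3) S^(1/2) = (1/0.012) × 12.1 × 1.1^(2/3) × 0.003497^(1/2) = 63.6 m³/s.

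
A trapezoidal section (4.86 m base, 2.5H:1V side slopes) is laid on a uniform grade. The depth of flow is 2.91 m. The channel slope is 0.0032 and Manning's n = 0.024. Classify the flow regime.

subcritical

With bottom width b = 4.86 m and side slope z = 2.5: A = (b + zy)y = (4.86 + 2.5×2.91)×2.91 = 35.31 m²; P = b + 2y√(1+z²) = 4.86 + 2×2.91×2.693 = 20.53 m.
Hydraulic radius R = A/P = 35.31/20.53 = 1.72 m.
V = (1/n) R^(2/3) √S = (1/0.024) × 1.72^(2/3) × √0.0032 = 3.384 m/s. Hydraulic depth D_h = A/T = 35.31/19.41 = 1.819 m.
Froude number Fr = V/√(g·D_h) = 3.384/√(9.81×1.819) = 0.801, which is less than 1, so the flow is subcritical.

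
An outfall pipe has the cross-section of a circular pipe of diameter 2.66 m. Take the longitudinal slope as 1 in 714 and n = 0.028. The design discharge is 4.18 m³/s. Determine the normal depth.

Manning's equation rearranged: A R^(2/3) = nQ / (1·√S) = 0.028 × 4.18 / (√0.001401) = 3.127.
Trying y = 1.48 m: A R^(2/3) = 2.526 — low.
Trying y = 1.7 m: A R^(2/3) = 3.125 — matches.

y_n = 1.7 m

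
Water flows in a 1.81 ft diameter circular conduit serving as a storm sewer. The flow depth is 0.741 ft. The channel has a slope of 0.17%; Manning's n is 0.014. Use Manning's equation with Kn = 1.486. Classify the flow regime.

For a circular section of diameter D = 1.81 ft at depth y = 0.741 ft, the central angle is θ = 2 arccos(1 − 2y/D) = 2.777 rad. Then A = (D²/8)(θ − sin θ) = 0.9913 ft² and P = Dθ/2 = 2.513 ft.
Hydraulic radius R = A/P = 0.9913/2.513 = 0.3944 ft.
V = (1.486/n) R^(2/3) √S = (1.486/0.014) × 0.3944^(2/3) × √0.0017 = 2.354 ft/s. Hydraulic depth D_h = A/T = 0.9913/1.78 = 0.5569 ft.
Froude number Fr = V/√(g·D_h) = 2.354/√(32.2×0.5569) = 0.556, which is less than 1, so the flow is subcritical.

subcritical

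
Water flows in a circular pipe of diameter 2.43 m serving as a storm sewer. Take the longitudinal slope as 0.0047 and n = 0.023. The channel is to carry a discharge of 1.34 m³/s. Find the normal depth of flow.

Manning's equation rearranged: A R^(2/3) = nQ / (1·√S) = 0.023 × 1.34 / (√0.0047) = 0.4496.
Trying y = 0.723 m: A R^(2/3) = 0.6411 — over.
Trying y = 0.523 m: A R^(2/3) = 0.3378 — short.
Trying y = 0.603 m: A R^(2/3) = 0.449 — close enough.

y_n = 0.603 m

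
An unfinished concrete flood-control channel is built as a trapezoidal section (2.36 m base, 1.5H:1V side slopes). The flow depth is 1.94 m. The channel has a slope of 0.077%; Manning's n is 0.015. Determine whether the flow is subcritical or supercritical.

With bottom width b = 2.36 m and side slope z = 1.5: A = (b + zy)y = (2.36 + 1.5×1.94)×1.94 = 10.22 m²; P = b + 2y√(1+z²) = 2.36 + 2×1.94×1.803 = 9.355 m.
Hydraulic radius R = A/P = 10.22/9.355 = 1.093 m.
V = (1/n) R^(2/3) √S = (1/0.015) × 1.093^(2/3) × √0.00077 = 1.963 m/s. Hydraulic depth D_h = A/T = 10.22/8.18 = 1.25 m.
Froude number Fr = V/√(g·D_h) = 1.963/√(9.81×1.25) = 0.561, which is less than 1, so the flow is subcritical.

subcritical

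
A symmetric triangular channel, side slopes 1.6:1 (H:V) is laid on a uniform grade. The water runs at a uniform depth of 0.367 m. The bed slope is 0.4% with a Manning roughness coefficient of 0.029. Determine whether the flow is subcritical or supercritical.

For a triangular section with side slope z = 1.6: A = zy² = 1.6×0.367² = 0.2155 m²; P = 2y√(1+z²) = 2×0.367×1.887 = 1.385 m.
Hydraulic radius R = A/P = 0.2155/1.385 = 0.1556 m.
V = (1/n) R^(2/3) √S = (1/0.029) × 0.1556^(2/3) × √0.004 = 0.6309 m/s. Hydraulic depth D_h = A/T = 0.2155/1.174 = 0.1835 m.
Froude number Fr = V/√(g·D_h) = 0.6309/√(9.81×0.1835) = 0.47, which is less than 1, so the flow is subcritical.

subcritical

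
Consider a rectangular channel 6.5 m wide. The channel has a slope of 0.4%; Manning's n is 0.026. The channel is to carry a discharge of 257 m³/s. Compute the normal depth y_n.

Manning's equation rearranged: A R^(2/3) = nQ / (1·√S) = 0.026 × 257 / (√0.004) = 105.7.
Trying y = 11.4 m: A R^(2/3) = 137.5 — high.
Trying y = 9.08 m: A R^(2/3) = 105.6 — matches.

y_n = 9.08 m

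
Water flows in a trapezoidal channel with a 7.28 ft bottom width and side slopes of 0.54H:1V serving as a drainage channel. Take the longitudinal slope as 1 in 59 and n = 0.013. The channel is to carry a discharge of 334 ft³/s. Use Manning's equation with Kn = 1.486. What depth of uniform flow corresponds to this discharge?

Manning's equation rearranged: A R^(2/3) = nQ / (1.486·√S) = 0.013 × 334 / (1.486 × √0.01695) = 22.44.
Try y = 2.5 ft: A R^(2/3) = 30.3 — over.
Try y = 1.48 ft: A R^(2/3) = 12.92 — short.
Try y = 2.08 ft: A R^(2/3) = 22.45 — close enough.

y_n = 2.08 ft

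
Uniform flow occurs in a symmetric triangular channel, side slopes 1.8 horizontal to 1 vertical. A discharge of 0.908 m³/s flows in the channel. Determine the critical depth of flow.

At critical depth, Q² T / (g A³) = 1, i.e. A³/T = Q²/g = 0.908²/9.81 = 0.08404.
Try y = 0.389 m: A³/T = 0.01443 — short.
Try y = 0.553 m: A³/T = 0.08378 — matches.

y_c = 0.553 m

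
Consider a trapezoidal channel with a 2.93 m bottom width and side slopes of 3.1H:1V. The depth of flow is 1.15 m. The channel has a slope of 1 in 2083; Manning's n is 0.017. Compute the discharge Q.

Q = 7.71 m³/s

With bottom width b = 2.93 m and side slope z = 3.1: A = (b + zy)y = (2.93 + 3.1×1.15)×1.15 = 7.469 m²; P = b + 2y√(1+z²) = 2.93 + 2×1.15×3.257 = 10.42 m.
Hydraulic radius R = A/P = 7.469/10.42 = 0.7167 m.
Manning's equation: Q = (1/n) A R^(2/3) S^(1/2) = (1/0.017) × 7.469 × 0.7167^(2/3) × 0.0004801^(1/2) = 7.71 m³/s.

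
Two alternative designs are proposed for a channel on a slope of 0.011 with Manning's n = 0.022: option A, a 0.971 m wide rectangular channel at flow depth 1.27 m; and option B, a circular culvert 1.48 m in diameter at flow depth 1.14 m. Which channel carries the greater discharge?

channel B

Channel A: Flow area A = b·y = 0.971 × 1.27 = 1.233 m². Wetted perimeter P = b + 2y = 0.971 + 2×1.27 = 3.511 m. Hydraulic radius R = A/P = 1.233/3.511 = 0.3512 m. Q_A = (1/0.022)·1.233·0.3512^(2/3)·√0.011 = 2.927 m³/s.
Channel B: For a circular section of diameter D = 1.48 m at depth y = 1.14 m, the central angle is θ = 2 arccos(1 − 2y/D) = 4.284 rad. Then A = (D²/8)(θ − sin θ) = 1.422 m² and P = Dθ/2 = 3.17 m. Hydraulic radius R = A/P = 1.422/3.17 = 0.4486 m. Q_B = (1/0.022)·1.422·0.4486^(2/3)·√0.011 = 3.972 m³/s.
Q_A = 2.927 m³/s vs Q_B = 3.972 m³/s, so channel B carries more.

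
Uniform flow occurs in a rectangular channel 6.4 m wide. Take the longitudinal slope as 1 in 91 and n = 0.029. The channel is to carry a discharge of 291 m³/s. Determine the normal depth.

y_n = 7.37 m

Manning's equation rearranged: A R^(2/3) = nQ / (1·√S) = 0.029 × 291 / (√0.01099) = 80.5.
Trying y = 6.31 m: A R^(2/3) = 66.71 — low.
Trying y = 8.23 m: A R^(2/3) = 91.89 — high.
Trying y = 7.37 m: A R^(2/3) = 80.54 — matches.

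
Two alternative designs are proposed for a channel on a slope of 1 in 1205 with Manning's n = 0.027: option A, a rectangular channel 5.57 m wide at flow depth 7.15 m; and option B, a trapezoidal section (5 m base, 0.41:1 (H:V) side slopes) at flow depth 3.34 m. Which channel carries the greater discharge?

Channel A: Flow area A = b·y = 5.57 × 7.15 = 39.83 m². Wetted perimeter P = b + 2y = 5.57 + 2×7.15 = 19.87 m. Hydraulic radius R = A/P = 39.83/19.87 = 2.004 m. Q_A = (1/0.027)·39.83·2.004^(2/3)·√0.0008299 = 67.55 m³/s.
Channel B: With bottom width b = 5 m and side slope z = 0.41: A = (b + zy)y = (5 + 0.41×3.34)×3.34 = 21.27 m²; P = b + 2y√(1+z²) = 5 + 2×3.34×1.081 = 12.22 m. Hydraulic radius R = A/P = 21.27/12.22 = 1.741 m. Q_B = (1/0.027)·21.27·1.741^(2/3)·√0.0008299 = 32.85 m³/s.
Q_A = 67.55 m³/s vs Q_B = 32.85 m³/s, so channel A carries more.

channel A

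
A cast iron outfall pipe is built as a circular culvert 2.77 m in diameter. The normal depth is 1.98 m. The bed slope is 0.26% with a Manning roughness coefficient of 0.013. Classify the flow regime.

subcritical

For a circular section of diameter D = 2.77 m at depth y = 1.98 m, the central angle is θ = 2 arccos(1 − 2y/D) = 4.03 rad. Then A = (D²/8)(θ − sin θ) = 4.609 m² and P = Dθ/2 = 5.581 m.
Hydraulic radius R = A/P = 4.609/5.581 = 0.8258 m.
V = (1/n) R^(2/3) √S = (1/0.013) × 0.8258^(2/3) × √0.0026 = 3.453 m/s. Hydraulic depth D_h = A/T = 4.609/2.501 = 1.843 m.
Froude number Fr = V/√(g·D_h) = 3.453/√(9.81×1.843) = 0.812, which is less than 1, so the flow is subcritical.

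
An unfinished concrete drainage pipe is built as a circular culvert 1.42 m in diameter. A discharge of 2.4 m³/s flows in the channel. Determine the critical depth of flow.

At critical depth, Q² T / (g A³) = 1, i.e. A³/T = Q²/g = 2.4²/9.81 = 0.5872.
At y = 0.694 m: A³/T = 0.3205 — short.
At y = 0.916 m: A³/T = 0.9275 — over.
At y = 0.813 m: A³/T = 0.5866 — close enough.

y_c = 0.813 m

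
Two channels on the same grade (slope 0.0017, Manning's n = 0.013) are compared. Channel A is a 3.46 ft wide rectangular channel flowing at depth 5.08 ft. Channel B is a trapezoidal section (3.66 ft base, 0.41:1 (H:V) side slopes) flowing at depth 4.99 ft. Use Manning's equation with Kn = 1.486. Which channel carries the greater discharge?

channel B

Channel A: Flow area A = b·y = 3.46 × 5.08 = 17.58 ft². Wetted perimeter P = b + 2y = 3.46 + 2×5.08 = 13.62 ft. Hydraulic radius R = A/P = 17.58/13.62 = 1.291 ft. Q_A = (1.486/0.013)·17.58·1.291^(2/3)·√0.0017 = 98.19 ft³/s.
Channel B: With bottom width b = 3.66 ft and side slope z = 0.41: A = (b + zy)y = (3.66 + 0.41×4.99)×4.99 = 28.47 ft²; P = b + 2y√(1+z²) = 3.66 + 2×4.99×1.081 = 14.45 ft. Hydraulic radius R = A/P = 28.47/14.45 = 1.971 ft. Q_B = (1.486/0.013)·28.47·1.971^(2/3)·√0.0017 = 210.9 ft³/s.
Q_A = 98.19 ft³/s vs Q_B = 210.9 ft³/s, so channel B carries more.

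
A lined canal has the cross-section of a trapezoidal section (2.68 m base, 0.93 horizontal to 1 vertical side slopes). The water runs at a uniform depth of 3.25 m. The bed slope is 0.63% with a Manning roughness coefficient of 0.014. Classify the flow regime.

With bottom width b = 2.68 m and side slope z = 0.93: A = (b + zy)y = (2.68 + 0.93×3.25)×3.25 = 18.53 m²; P = b + 2y√(1+z²) = 2.68 + 2×3.25×1.366 = 11.56 m.
Hydraulic radius R = A/P = 18.53/11.56 = 1.604 m.
V = (1/n) R^(2/3) √S = (1/0.014) × 1.604^(2/3) × √0.0063 = 7.768 m/s. Hydraulic depth D_h = A/T = 18.53/8.725 = 2.124 m.
Froude number Fr = V/√(g·D_h) = 7.768/√(9.81×2.124) = 1.7, which is greater than 1, so the flow is supercritical.

supercritical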